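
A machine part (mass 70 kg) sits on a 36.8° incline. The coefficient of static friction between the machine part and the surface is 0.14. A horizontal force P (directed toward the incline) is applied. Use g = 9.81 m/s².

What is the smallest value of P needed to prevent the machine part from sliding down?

The machine part tends to slide down (tan θ > μ_s), so at the point of impending slip friction acts up-slope at its limit: f = μ_s N.
Perpendicular to the incline: N = m g cos θ + P sin θ.
Along the incline: P cos θ + μ_s N = m g sin θ, i.e. P cos θ + μ_s (m g cos θ + P sin θ) = m g sin θ.
Solving, P (cos θ + μ_s sin θ) = m g (sin θ − μ_s cos θ), so P = 687×0.4869/0.8846 = 378 N.

P_min ≈ 378 N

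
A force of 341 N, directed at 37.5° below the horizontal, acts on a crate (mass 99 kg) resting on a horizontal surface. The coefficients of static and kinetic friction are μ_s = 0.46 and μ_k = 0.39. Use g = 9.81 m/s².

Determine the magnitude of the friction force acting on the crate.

N = m g + P sin α = 971.2 + 341×sin 37.5° = 1179 N.
Horizontally, friction must balance P cos α = 270.5 N.
The static-friction limit is μ_s N = 542.2 N.
Since 270.5 N does not exceed the limit, the crate stays at rest and f = 271 N.

f ≈ 271 N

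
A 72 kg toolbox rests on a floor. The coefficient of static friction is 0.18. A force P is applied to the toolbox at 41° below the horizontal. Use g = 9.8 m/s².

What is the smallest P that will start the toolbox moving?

P ≈ 200 N

N = m g + P sin α (the push presses the toolbox into the floor).
At impending slip, P cos α = μ_s N = μ_s (m g + P sin α).
Solving: P (cos α − μ_s sin α) = μ_s m g → P = 0.18×706/(cos 41° − 0.18 sin 41°) = 127/0.6366 = 200 N.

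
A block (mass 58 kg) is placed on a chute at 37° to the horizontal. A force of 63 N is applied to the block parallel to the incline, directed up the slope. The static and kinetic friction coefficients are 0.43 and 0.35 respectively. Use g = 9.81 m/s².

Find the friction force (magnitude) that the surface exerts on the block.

Perpendicular to the surface, N = m g cos θ = 58·9.81·cos 37° = 454.4 N.
For equilibrium along the incline the friction force must supply f = m g sin θ − P = 342.4 − 63 = 279.4 N (positive meaning up-slope).
Static friction can supply at most μ_s N = 195.4 N.
|279.4| exceeds 195.4 N, so the block slips down-slope; friction is kinetic, f = μ_k N = 0.35×454.4 = 159 N.

f ≈ 159 N (up the incline)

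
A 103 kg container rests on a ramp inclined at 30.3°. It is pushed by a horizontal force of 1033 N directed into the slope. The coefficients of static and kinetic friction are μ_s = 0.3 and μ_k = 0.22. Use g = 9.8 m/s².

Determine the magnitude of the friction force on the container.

f ≈ 383 N (down the incline)

Normal direction: N = m g cos θ + P sin θ = 1393 N.
Parallel to the incline: P cos θ − m g sin θ = 891.9 − 509.3 = 382.6 N; the friction needed to balance this is 382.6 N acting down the slope.
The limit of static friction is μ_s N = 417.8 N.
|f_req| = 382.6 ≤ 417.8 N → the container is in equilibrium; friction equals the required value.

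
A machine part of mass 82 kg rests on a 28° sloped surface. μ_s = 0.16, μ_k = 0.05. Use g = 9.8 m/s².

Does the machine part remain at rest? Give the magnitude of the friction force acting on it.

f ≈ 35.5 N

N = m g cos θ = 710 N.
Down-slope weight component: m g sin θ = 377 N.
μ_s N = 114 N.
377 > 114 N, so it slides; kinetic friction f = μ_k N = 0.05×710 = 35.5 N.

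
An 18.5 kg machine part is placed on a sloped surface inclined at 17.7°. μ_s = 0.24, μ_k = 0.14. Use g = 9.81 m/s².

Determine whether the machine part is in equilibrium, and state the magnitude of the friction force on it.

f ≈ 24.2 N

N = m g cos θ = 173 N.
Down-slope weight component: m g sin θ = 55.2 N.
μ_s N = 41.5 N.
55.2 > 41.5 N, so it slides; kinetic friction f = μ_k N = 0.14×173 = 24.2 N.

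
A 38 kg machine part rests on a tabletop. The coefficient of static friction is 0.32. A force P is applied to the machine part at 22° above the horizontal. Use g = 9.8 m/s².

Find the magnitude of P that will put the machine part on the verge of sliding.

N = m g − P sin α (the pull lifts the machine part).
At impending slip, P cos α = μ_s N = μ_s (m g − P sin α).
Solving: P (cos α + μ_s sin α) = μ_s m g → P = 0.32×372/(cos 22° + 0.32 sin 22°) = 119/1.047 = 114 N.

P ≈ 114 N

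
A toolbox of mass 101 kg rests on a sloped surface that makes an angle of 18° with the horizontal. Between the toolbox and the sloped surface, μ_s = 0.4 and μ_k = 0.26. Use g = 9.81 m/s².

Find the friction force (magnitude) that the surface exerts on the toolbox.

f ≈ 306 N (up the incline)

The normal reaction is N = m g cos θ = 942.3 N.
For equilibrium along the incline, friction must balance the weight component: f = m g sin θ = 306.2 N up the slope.
Static friction can supply at most μ_s N = 376.9 N.
Since |306.2| ≤ 376.9 N, no slip — friction simply equals what equilibrium demands.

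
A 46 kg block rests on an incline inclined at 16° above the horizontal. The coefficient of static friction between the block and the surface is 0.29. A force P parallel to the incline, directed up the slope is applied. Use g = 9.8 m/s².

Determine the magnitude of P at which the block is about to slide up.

P ≈ 250 N

At impending motion up the slope, friction acts down-slope at its limit: f = μ_s N.
P is parallel to the surface, so N = m g cos θ = 433 N.
Along the incline: P = m g sin θ + μ_s N = 124 + 0.29×433 = 250 N.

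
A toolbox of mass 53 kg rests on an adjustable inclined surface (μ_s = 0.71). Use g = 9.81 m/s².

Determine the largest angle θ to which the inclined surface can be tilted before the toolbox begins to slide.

θ_max ≈ 35.4°

At the slip threshold, m g sin θ = μ_s · m g cos θ, so tan θ = μ_s.
θ_max = arctan(0.71) = 35.4°.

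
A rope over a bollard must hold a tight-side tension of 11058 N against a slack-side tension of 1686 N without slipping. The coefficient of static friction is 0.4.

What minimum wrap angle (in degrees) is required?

T₂/T₁ = e^{μβ} → β = ln(T₂/T₁)/μ.
β = ln(11058/1686)/0.4 = 1.881/0.4 = 4.702 rad.
In degrees: β = 4.702 × 180/π = 269°.

β_min ≈ 269°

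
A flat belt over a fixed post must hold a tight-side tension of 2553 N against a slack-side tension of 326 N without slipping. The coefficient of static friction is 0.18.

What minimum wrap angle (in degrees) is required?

T₂/T₁ = e^{μβ} → β = ln(T₂/T₁)/μ.
β = ln(2553/326)/0.18 = 2.058/0.18 = 11.43 rad.
In degrees: β = 11.43 × 180/π = 655°.

β_min ≈ 655°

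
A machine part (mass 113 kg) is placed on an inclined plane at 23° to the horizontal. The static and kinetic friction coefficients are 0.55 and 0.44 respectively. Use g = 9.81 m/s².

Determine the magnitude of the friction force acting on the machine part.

f ≈ 433 N (up the incline)

Perpendicular to the surface, N = m g cos θ = 113·9.81·cos 23° = 1020 N.
For equilibrium along the incline, friction must balance the weight component: f = m g sin θ = 433.1 N up the slope.
The static-friction ceiling is μ_s N = 0.55 × 1020 = 561.2 N.
Since |433.1| ≤ 561.2 N, no slip — friction simply equals what equilibrium demands.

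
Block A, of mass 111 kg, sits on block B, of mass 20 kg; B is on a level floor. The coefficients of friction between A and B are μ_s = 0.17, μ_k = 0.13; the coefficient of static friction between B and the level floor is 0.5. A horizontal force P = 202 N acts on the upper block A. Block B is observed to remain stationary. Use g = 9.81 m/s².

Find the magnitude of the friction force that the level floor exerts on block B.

Normal force at the A–B interface: N₁ = m_A g = 1089 N.
Maximum static friction on A from B: μ_s N₁ = 0.17×1089 = 185.1 N.
Since P = 202 N > 185.1 N, A slides on B; the A–B friction is kinetic: f₁ = μ_k N₁ = 0.13×1089 = 142 N.
B experiences an equal 142 N forward from A (third law). B is in equilibrium, so the floor supplies f₂ = 142 N of static friction (limit μ_s(m_A+m_B)g = 642.6 N, not exceeded).

f ≈ 142 N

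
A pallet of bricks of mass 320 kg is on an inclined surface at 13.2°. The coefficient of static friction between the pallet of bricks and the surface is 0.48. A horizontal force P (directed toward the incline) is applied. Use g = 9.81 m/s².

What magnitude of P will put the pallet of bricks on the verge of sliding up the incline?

P ≈ 2530 N

At impending motion up the slope, friction acts down-slope at its limit: f = μ_s N.
Perpendicular to the incline: N = m g cos θ + P sin θ.
Along the incline: P cos θ = m g sin θ + μ_s N = m g sin θ + μ_s (m g cos θ + P sin θ).
Solving, P (cos θ − μ_s sin θ) = m g (sin θ + μ_s cos θ), so P = 320×9.81×(sin 13.2° + 0.48 cos 13.2°)/(cos 13.2° − 0.48 sin 13.2°) = 3140×0.6957/0.864 = 2530 N.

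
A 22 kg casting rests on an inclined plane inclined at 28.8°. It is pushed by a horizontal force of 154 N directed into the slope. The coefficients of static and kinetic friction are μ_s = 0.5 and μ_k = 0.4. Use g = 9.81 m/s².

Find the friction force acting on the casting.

Resolve perpendicular to the incline: N = m g cos θ + P sin θ = 22×9.81×cos 28.8° + 154×sin 28.8° = 263.3 N.
Parallel to the incline: P cos θ − m g sin θ = 135 − 104 = 30.98 N; the friction needed to balance this is 30.98 N acting down the slope.
Maximum static friction: μ_s N = 0.5 × 263.3 = 131.7 N.
|f_req| = 30.98 ≤ 131.7 N → the casting is in equilibrium; friction equals the required value.

f ≈ 31 N (down the incline)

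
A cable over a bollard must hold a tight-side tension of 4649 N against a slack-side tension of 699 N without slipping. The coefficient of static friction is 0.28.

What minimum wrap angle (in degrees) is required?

β_min ≈ 388°

T₂/T₁ = e^{μβ} → β = ln(T₂/T₁)/μ.
β = ln(4649/699)/0.28 = 1.895/0.28 = 6.767 rad.
In degrees: β = 6.767 × 180/π = 388°.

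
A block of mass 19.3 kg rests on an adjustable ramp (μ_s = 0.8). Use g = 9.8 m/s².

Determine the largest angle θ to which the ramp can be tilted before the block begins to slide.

θ_max ≈ 38.7°

At the slip threshold, m g sin θ = μ_s · m g cos θ, so tan θ = μ_s.
θ_max = arctan(0.8) = 38.7°.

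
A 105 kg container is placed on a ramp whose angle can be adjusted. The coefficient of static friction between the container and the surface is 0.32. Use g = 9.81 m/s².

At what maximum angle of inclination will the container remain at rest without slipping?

θ_max ≈ 17.7°

At the slip threshold, m g sin θ = μ_s · m g cos θ, so tan θ = μ_s.
θ_max = arctan(0.32) = 17.7°.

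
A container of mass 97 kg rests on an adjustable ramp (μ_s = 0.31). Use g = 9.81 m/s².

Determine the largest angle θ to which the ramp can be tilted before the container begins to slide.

θ_max ≈ 17.2°

At the slip threshold, m g sin θ = μ_s · m g cos θ, so tan θ = μ_s.
θ_max = arctan(0.31) = 17.2°.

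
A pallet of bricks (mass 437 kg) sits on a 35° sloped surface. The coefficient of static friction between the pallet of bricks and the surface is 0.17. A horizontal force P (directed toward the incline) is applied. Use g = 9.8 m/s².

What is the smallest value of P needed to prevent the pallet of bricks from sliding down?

P_min ≈ 2030 N

The pallet of bricks tends to slide down (tan θ > μ_s), so at the point of impending slip friction acts up-slope at its limit: f = μ_s N.
Perpendicular to the incline: N = m g cos θ + P sin θ.
Along the incline: P cos θ + μ_s N = m g sin θ, i.e. P cos θ + μ_s (m g cos θ + P sin θ) = m g sin θ.
Solving, P (cos θ + μ_s sin θ) = m g (sin θ − μ_s cos θ), so P = 4280×0.4343/0.9167 = 2030 N.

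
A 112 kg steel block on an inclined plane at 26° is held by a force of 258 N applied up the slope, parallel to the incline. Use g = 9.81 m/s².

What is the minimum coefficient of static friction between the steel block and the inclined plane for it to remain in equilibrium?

N = m g cos θ = 987.5 N.
Friction must make up the shortfall along the incline: f = m g sin θ − P = 481.6 − 258 = 223.6 N.
At the threshold f = μ_s N, so μ_s,min = 223.6/987.5 = 0.226.

μ_s,min ≈ 0.226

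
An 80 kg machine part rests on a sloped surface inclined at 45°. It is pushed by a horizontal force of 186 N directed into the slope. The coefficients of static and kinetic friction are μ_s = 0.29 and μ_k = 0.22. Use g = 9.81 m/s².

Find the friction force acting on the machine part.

f ≈ 151 N (up the incline)

The horizontal push has a component P sin θ into the surface, so N = m g cos θ + P sin θ = 554.9 + 131.5 = 686.5 N.
Along the incline, the net driving force (taking up-slope positive) is P cos θ − m g sin θ = 131.5 − 554.9 = -423.4 N, so equilibrium requires friction f = 423.4 N (up-slope).
Maximum static friction: μ_s N = 0.29 × 686.5 = 199.1 N.
|f_req| = 423.4 > 199.1 N → the machine part slides down the incline; f = μ_k N = 0.22 × 686.5 = 151 N.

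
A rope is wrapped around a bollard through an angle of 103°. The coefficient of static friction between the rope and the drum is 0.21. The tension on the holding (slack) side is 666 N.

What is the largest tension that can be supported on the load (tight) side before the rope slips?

At impending slip the capstan equation gives T₂/T₁ = e^{μβ} with β in radians.
β = 103° × π/180 = 1.798 rad.
e^{μβ} = e^{0.21×1.798} = 1.459.
T₂ = T₁ · e^{μβ} = 666 × 1.459 = 971 N.

T_max ≈ 971 N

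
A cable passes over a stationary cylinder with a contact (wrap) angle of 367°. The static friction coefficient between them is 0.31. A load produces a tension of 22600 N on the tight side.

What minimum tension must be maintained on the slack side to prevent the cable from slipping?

T_min ≈ 3100 N

Capstan equation at impending slip: T_tight/T_slack = e^{μβ}.
β = 367° = 6.405 rad; e^{μβ} = e^{0.31×6.405} = 7.284.
T_slack = T_tight / e^{μβ} = 22600 / 7.284 = 3100 N.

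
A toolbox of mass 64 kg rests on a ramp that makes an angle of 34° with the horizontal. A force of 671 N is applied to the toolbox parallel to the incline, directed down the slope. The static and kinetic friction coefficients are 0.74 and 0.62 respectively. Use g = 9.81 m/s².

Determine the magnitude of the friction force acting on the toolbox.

f ≈ 323 N (up the incline)

Normal force: N = m g cos θ = 64 × 9.81 × cos 34° = 520.5 N.
The friction needed for equilibrium is m g sin θ + P = 351.1 + 671 = 1022 N, measured positive up-slope.
Static friction can supply at most μ_s N = 385.2 N.
|1022| exceeds 385.2 N, so the toolbox slips down-slope; friction is kinetic, f = μ_k N = 0.62×520.5 = 323 N.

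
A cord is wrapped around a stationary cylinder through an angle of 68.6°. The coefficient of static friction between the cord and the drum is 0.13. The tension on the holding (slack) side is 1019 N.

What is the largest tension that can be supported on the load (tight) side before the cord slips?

T_max ≈ 1190 N

At impending slip the capstan equation gives T₂/T₁ = e^{μβ} with β in radians.
β = 68.6° × π/180 = 1.197 rad.
e^{μβ} = e^{0.13×1.197} = 1.168.
T₂ = T₁ · e^{μβ} = 1019 × 1.168 = 1190 N.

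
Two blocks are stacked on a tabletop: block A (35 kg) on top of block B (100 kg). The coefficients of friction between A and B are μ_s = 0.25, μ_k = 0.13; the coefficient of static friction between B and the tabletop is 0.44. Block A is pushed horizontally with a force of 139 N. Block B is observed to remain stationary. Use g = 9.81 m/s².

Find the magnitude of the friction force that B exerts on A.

Between the blocks, N₁ = m_A g = 343.4 N.
So the A–B interface can sustain at most μ_s N₁ = 85.84 N of static friction.
P = 139 N exceeds that limit, so A slips over B and the interface friction becomes kinetic: f₁ = μ_k N₁ = 0.13×343.4 = 44.6 N.
By Newton's third law B feels 44.6 N forward from A. With B stationary, the floor's static friction on B balances it: f₂ = 44.6 N (well within μ_s(m_A+m_B)g = 582.7 N).

f ≈ 44.6 N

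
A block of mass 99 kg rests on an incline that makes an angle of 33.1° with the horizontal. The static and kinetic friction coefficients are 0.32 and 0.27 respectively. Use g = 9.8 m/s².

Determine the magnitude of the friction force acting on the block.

Normal force: N = m g cos θ = 99 × 9.8 × cos 33.1° = 812.8 N.
For equilibrium along the incline, friction must balance the weight component: f = m g sin θ = 529.8 N up the slope.
Static friction can supply at most μ_s N = 260.1 N.
Since |529.8| > 260.1 N, static friction cannot hold it; the block slides down the incline and kinetic friction applies: f = μ_k N = 0.27 × 812.8 = 219 N.

f ≈ 219 N (up the incline)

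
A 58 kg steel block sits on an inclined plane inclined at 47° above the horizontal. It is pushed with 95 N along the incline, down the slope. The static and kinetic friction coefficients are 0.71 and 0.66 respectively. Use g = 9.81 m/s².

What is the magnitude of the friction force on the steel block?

The normal reaction is N = m g cos θ = 388 N.
The friction needed for equilibrium is m g sin θ + P = 416.1 + 95 = 511.1 N, measured positive up-slope.
Static friction can supply at most μ_s N = 275.5 N.
|511.1| exceeds 275.5 N, so the steel block slips down-slope; friction is kinetic, f = μ_k N = 0.66×388 = 256 N.

f ≈ 256 N (up the incline)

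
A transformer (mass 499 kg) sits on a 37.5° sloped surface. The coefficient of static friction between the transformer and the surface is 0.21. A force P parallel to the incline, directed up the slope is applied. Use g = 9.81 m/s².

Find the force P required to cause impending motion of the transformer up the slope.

P ≈ 3800 N

At impending motion up the slope, friction acts down-slope at its limit: f = μ_s N.
P is parallel to the surface, so N = m g cos θ = 3880 N.
Along the incline: P = m g sin θ + μ_s N = 2980 + 0.21×3880 = 3800 N.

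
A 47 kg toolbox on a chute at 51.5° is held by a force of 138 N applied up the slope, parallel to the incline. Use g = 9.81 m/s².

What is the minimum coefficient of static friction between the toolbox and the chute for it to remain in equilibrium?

N = m g cos θ = 287 N.
Friction must make up the shortfall along the incline: f = m g sin θ − P = 360.8 − 138 = 222.8 N.
At the threshold f = μ_s N, so μ_s,min = 222.8/287 = 0.776.

μ_s,min ≈ 0.776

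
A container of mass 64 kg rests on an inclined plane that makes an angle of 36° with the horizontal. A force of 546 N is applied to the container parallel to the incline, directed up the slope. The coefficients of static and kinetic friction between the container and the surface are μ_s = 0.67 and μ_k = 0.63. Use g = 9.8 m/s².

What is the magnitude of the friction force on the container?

f ≈ 177 N (down the incline)

Normal force: N = m g cos θ = 64 × 9.8 × cos 36° = 507.4 N.
Parallel to the incline, ΣF = 0 gives f = m g sin θ − P = 368.7 − 546 = -177.3 N (up-slope positive).
Static friction can supply at most μ_s N = 340 N.
Since |-177.3| ≤ 340 N, the container remains in static equilibrium and friction takes exactly the required value.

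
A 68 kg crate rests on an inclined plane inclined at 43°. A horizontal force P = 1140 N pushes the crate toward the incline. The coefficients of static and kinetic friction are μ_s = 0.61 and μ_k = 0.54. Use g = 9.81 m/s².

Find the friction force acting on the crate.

f ≈ 379 N (down the incline)

Normal direction: N = m g cos θ + P sin θ = 1265 N.
Along the incline, the net driving force (taking up-slope positive) is P cos θ − m g sin θ = 833.7 − 454.9 = 378.8 N, so equilibrium requires friction f = -378.8 N (down-slope).
The limit of static friction is μ_s N = 771.9 N.
|f_req| = 378.8 ≤ 771.9 N → the crate is in equilibrium; friction equals the required value.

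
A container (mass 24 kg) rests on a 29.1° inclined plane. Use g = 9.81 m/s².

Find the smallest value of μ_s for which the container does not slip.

At the slip threshold m g sin θ = μ_s m g cos θ, so μ_s,min = tan θ.
μ_s,min = tan 29.1° = 0.557.

μ_s,min ≈ 0.557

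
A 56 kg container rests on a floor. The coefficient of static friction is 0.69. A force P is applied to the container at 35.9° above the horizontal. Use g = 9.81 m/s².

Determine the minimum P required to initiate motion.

P ≈ 312 N

N = m g − P sin α (the pull lifts the container).
At impending slip, P cos α = μ_s N = μ_s (m g − P sin α).
Solving: P (cos α + μ_s sin α) = μ_s m g → P = 0.69×549/(cos 35.9° + 0.69 sin 35.9°) = 379/1.215 = 312 N.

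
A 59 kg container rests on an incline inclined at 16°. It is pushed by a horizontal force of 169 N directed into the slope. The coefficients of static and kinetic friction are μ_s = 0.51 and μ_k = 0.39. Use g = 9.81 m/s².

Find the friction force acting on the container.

The horizontal push has a component P sin θ into the surface, so N = m g cos θ + P sin θ = 556.4 + 46.58 = 603 N.
Along the incline, the net driving force (taking up-slope positive) is P cos θ − m g sin θ = 162.5 − 159.5 = 2.917 N, so equilibrium requires friction f = -2.917 N (down-slope).
Maximum static friction: μ_s N = 0.51 × 603 = 307.5 N.
Since 2.917 N is within the 307.5 N limit, the container stays put and friction is exactly 2.92 N.

f ≈ 2.92 N (down the incline)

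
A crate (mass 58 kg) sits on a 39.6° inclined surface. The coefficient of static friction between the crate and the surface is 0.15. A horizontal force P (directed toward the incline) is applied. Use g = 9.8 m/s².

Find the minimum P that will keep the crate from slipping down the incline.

P_min ≈ 342 N

The crate tends to slide down (tan θ > μ_s), so at the point of impending slip friction acts up-slope at its limit: f = μ_s N.
Perpendicular to the incline: N = m g cos θ + P sin θ.
Along the incline: P cos θ + μ_s N = m g sin θ, i.e. P cos θ + μ_s (m g cos θ + P sin θ) = m g sin θ.
Solving, P (cos θ + μ_s sin θ) = m g (sin θ − μ_s cos θ), so P = 568×0.5218/0.8661 = 342 N.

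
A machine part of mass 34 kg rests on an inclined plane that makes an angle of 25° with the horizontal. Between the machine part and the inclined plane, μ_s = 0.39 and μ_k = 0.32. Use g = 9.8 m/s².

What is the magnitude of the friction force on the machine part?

Normal force: N = m g cos θ = 34 × 9.8 × cos 25° = 302 N.
Along the slope the weight component is m g sin θ = 140.8 N; friction must supply exactly this, acting up-slope.
Maximum static friction available: μ_s N = 0.39 × 302 = 117.8 N.
|140.8| exceeds 117.8 N, so the machine part slips down-slope; friction is kinetic, f = μ_k N = 0.32×302 = 96.6 N.

f ≈ 96.6 N (up the incline)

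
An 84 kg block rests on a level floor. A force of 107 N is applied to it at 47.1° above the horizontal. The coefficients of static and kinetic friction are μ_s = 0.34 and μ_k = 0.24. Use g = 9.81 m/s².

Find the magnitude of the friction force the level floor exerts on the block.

f ≈ 72.8 N

Vertical equilibrium gives N = m g − P sin α = 745.7 N.
For equilibrium, f = P cos α = 107×cos 47.1° = 72.84 N.
The static-friction limit is μ_s N = 253.5 N.
72.84 ≤ 253.5 N → static; friction equals the required 72.8 N.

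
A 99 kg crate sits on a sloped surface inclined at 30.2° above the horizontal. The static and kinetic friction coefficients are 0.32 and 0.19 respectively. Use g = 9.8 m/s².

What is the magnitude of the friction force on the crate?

Perpendicular to the surface, N = m g cos θ = 99·9.8·cos 30.2° = 838.5 N.
Along the slope the weight component is m g sin θ = 488 N; friction must supply exactly this, acting up-slope.
Static friction can supply at most μ_s N = 268.3 N.
|488| exceeds 268.3 N, so the crate slips down-slope; friction is kinetic, f = μ_k N = 0.19×838.5 = 159 N.

f ≈ 159 N (up the incline)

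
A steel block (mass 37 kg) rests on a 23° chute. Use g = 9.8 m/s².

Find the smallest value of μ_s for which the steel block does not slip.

At the slip threshold m g sin θ = μ_s m g cos θ, so μ_s,min = tan θ.
μ_s,min = tan 23° = 0.424.

μ_s,min ≈ 0.424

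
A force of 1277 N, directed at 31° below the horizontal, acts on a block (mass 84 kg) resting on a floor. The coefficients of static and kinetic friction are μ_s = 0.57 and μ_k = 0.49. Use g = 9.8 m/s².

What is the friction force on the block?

The vertical component of P adds to the normal force: N = m g + P sin α = 823.2 + 657.7 = 1481 N.
The horizontal driving force is P cos α = 1095 N, so equilibrium needs friction f = 1095 N.
μ_s N = 0.57 × 1481 = 844.1 N.
1095 > 844.1 N → the block slides; f = μ_k N = 0.49×1481 = 726 N.

f ≈ 726 N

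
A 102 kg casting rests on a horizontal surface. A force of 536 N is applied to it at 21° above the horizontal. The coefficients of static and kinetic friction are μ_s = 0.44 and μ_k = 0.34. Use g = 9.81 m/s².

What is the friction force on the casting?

Vertical equilibrium gives N = m g − P sin α = 808.5 N.
Horizontally, friction must balance P cos α = 500.4 N.
The static-friction limit is μ_s N = 355.8 N.
The required friction exceeds μ_s N, so the casting moves and f = μ_k N = 275 N.

f ≈ 275 N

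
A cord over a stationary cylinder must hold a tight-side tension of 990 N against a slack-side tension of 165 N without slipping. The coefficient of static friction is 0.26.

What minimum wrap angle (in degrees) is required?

β_min ≈ 395°

T₂/T₁ = e^{μβ} → β = ln(T₂/T₁)/μ.
β = ln(990/165)/0.26 = 1.792/0.26 = 6.891 rad.
In degrees: β = 6.891 × 180/π = 395°.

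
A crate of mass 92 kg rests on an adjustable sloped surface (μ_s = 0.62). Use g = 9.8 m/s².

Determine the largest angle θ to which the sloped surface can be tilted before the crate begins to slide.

θ_max ≈ 31.8°

At the slip threshold, m g sin θ = μ_s · m g cos θ, so tan θ = μ_s.
θ_max = arctan(0.62) = 31.8°.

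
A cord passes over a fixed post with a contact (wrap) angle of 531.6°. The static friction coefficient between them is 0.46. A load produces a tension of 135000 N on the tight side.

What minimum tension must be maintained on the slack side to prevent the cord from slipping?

T_min ≈ 1890 N

Capstan equation at impending slip: T_tight/T_slack = e^{μβ}.
β = 531.6° = 9.278 rad; e^{μβ} = e^{0.46×9.278} = 71.38.
T_slack = T_tight / e^{μβ} = 135000 / 71.38 = 1890 N.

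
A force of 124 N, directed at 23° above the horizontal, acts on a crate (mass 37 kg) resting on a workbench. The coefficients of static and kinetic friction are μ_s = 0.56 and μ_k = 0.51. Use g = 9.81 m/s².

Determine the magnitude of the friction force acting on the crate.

The vertical component of P reduces the normal force: N = m g − P sin α = 363 − 48.45 = 314.5 N.
The horizontal driving force is P cos α = 114.1 N, so equilibrium needs friction f = 114.1 N.
The static-friction limit is μ_s N = 176.1 N.
Since 114.1 N does not exceed the limit, the crate stays at rest and f = 114 N.

f ≈ 114 N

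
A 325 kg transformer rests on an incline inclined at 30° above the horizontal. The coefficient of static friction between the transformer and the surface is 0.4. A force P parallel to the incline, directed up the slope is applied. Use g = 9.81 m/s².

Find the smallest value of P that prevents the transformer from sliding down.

P_min ≈ 490 N

The transformer tends to slide down (tan θ > μ_s), so at the point of impending slip friction acts up-slope at its limit: f = μ_s N.
P is parallel to the surface, so N = m g cos θ = 2760 N.
Along the incline: P + μ_s N = m g sin θ, so P = 1590 − 0.4×2760 = 490 N.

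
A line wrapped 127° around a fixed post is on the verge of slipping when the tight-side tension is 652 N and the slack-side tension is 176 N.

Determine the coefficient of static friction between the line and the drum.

T₂/T₁ = e^{μβ} → μ = ln(T₂/T₁)/β.
β = 127° = 2.217 rad.
μ = ln(652/176)/2.217 = ln(3.705)/2.217 = 0.591.

μ ≈ 0.591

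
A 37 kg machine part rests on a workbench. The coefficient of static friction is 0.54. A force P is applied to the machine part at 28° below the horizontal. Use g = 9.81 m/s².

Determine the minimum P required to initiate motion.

P ≈ 311 N

N = m g + P sin α (the push presses the machine part into the workbench).
At impending slip, P cos α = μ_s N = μ_s (m g + P sin α).
Solving: P (cos α − μ_s sin α) = μ_s m g → P = 0.54×363/(cos 28° − 0.54 sin 28°) = 196/0.6294 = 311 N.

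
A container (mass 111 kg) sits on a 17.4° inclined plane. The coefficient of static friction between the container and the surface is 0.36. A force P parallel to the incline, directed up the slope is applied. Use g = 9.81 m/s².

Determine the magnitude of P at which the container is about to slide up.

At impending motion up the slope, friction acts down-slope at its limit: f = μ_s N.
P is parallel to the surface, so N = m g cos θ = 1040 N.
Along the incline: P = m g sin θ + μ_s N = 326 + 0.36×1040 = 700 N.

P ≈ 700 N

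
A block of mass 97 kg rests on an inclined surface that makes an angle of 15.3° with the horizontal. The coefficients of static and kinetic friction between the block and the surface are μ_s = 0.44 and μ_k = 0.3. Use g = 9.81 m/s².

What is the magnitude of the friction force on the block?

f ≈ 251 N (up the incline)

Normal force: N = m g cos θ = 97 × 9.81 × cos 15.3° = 917.8 N.
Along the slope the weight component is m g sin θ = 251.1 N; friction must supply exactly this, acting up-slope.
Maximum static friction available: μ_s N = 0.44 × 917.8 = 403.9 N.
Since |251.1| ≤ 403.9 N, no slip — friction simply equals what equilibrium demands.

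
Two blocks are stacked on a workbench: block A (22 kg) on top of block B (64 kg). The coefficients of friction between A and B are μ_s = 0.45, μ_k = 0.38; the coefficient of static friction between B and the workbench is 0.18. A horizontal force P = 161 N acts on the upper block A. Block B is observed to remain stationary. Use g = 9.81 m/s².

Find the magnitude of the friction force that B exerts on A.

The normal force B exerts on A is simply A's weight, N₁ = 215.8 N.
So the A–B interface can sustain at most μ_s N₁ = 97.12 N of static friction.
P = 161 N exceeds that limit, so A slips over B and the interface friction becomes kinetic: f₁ = μ_k N₁ = 0.38×215.8 = 82 N.
By Newton's third law B feels 82 N forward from A. With B stationary, the floor's static friction on B balances it: f₂ = 82 N (well within μ_s(m_A+m_B)g = 151.9 N).

f ≈ 82 N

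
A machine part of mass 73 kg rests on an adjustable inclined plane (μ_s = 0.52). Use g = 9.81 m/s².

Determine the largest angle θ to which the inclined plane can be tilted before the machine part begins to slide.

θ_max ≈ 27.5°

At the slip threshold, m g sin θ = μ_s · m g cos θ, so tan θ = μ_s.
θ_max = arctan(0.52) = 27.5°.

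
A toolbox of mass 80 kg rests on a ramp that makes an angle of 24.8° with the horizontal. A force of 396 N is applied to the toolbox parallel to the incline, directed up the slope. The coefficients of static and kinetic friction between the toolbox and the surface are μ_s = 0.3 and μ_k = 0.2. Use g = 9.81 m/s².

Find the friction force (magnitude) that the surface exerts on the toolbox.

Normal force: N = m g cos θ = 80 × 9.81 × cos 24.8° = 712.4 N.
For equilibrium along the incline the friction force must supply f = m g sin θ − P = 329.2 − 396 = -66.81 N (positive meaning up-slope).
The static-friction ceiling is μ_s N = 0.3 × 712.4 = 213.7 N.
Since |-66.81| ≤ 213.7 N, no slip — friction simply equals what equilibrium demands.

f ≈ 66.8 N (down the incline)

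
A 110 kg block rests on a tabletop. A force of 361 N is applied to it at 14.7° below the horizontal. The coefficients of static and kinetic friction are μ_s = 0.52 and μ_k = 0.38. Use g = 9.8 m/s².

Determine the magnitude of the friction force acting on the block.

The vertical component of P adds to the normal force: N = m g + P sin α = 1078 + 91.61 = 1170 N.
Horizontally, friction must balance P cos α = 349.2 N.
μ_s N = 0.52 × 1170 = 608.2 N.
349.2 ≤ 608.2 N → static; friction equals the required 349 N.

f ≈ 349 N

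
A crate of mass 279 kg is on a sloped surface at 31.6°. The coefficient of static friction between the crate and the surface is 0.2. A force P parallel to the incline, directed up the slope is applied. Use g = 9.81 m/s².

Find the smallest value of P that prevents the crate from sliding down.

P_min ≈ 968 N

The crate tends to slide down (tan θ > μ_s), so at the point of impending slip friction acts up-slope at its limit: f = μ_s N.
P is parallel to the surface, so N = m g cos θ = 2330 N.
Along the incline: P + μ_s N = m g sin θ, so P = 1430 − 0.2×2330 = 968 N.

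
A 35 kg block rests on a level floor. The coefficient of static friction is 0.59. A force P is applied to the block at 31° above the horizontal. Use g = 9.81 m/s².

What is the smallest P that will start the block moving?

N = m g − P sin α (the pull lifts the block).
At impending slip, P cos α = μ_s N = μ_s (m g − P sin α).
Solving: P (cos α + μ_s sin α) = μ_s m g → P = 0.59×343/(cos 31° + 0.59 sin 31°) = 203/1.161 = 174 N.

P ≈ 174 N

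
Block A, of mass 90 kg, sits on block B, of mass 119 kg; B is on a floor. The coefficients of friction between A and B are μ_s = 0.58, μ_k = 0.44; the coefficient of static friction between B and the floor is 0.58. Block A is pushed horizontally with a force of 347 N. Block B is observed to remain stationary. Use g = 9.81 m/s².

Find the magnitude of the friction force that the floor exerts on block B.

Normal force at the A–B interface: N₁ = m_A g = 882.9 N.
Maximum static friction on A from B: μ_s N₁ = 0.58×882.9 = 512.1 N.
Since P = 347 N ≤ 512.1 N, A does not slip on B; friction on A equals P = 347 N.
B experiences an equal 347 N forward from A (third law). B is in equilibrium, so the floor supplies f₂ = 347 N of static friction (limit μ_s(m_A+m_B)g = 1189 N, not exceeded).

f ≈ 347 N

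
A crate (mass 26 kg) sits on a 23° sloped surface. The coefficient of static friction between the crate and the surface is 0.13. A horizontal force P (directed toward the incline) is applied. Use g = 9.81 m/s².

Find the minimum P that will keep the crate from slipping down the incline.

P_min ≈ 71.2 N

The crate tends to slide down (tan θ > μ_s), so at the point of impending slip friction acts up-slope at its limit: f = μ_s N.
Perpendicular to the incline: N = m g cos θ + P sin θ.
Along the incline: P cos θ + μ_s N = m g sin θ, i.e. P cos θ + μ_s (m g cos θ + P sin θ) = m g sin θ.
Solving, P (cos θ + μ_s sin θ) = m g (sin θ − μ_s cos θ), so P = 255×0.2711/0.9713 = 71.2 N.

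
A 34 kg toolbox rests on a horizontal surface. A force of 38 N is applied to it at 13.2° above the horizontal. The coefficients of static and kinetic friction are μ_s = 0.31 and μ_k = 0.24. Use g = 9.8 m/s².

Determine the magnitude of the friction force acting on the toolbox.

f ≈ 37 N

The vertical component of P reduces the normal force: N = m g − P sin α = 333.2 − 8.677 = 324.5 N.
The horizontal driving force is P cos α = 37 N, so equilibrium needs friction f = 37 N.
μ_s N = 0.31 × 324.5 = 100.6 N.
Since 37 N does not exceed the limit, the toolbox stays at rest and f = 37 N.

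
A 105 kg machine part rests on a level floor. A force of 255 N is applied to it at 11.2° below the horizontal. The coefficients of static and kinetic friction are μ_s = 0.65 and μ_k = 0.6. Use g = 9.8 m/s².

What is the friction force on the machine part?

The vertical component of P adds to the normal force: N = m g + P sin α = 1029 + 49.53 = 1079 N.
Horizontally, friction must balance P cos α = 250.1 N.
μ_s N = 0.65 × 1079 = 701 N.
Since 250.1 N does not exceed the limit, the machine part stays at rest and f = 250 N.

f ≈ 250 N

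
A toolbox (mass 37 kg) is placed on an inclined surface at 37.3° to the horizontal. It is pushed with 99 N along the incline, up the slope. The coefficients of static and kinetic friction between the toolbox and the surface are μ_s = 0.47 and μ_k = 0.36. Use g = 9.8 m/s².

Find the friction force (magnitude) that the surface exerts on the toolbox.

f ≈ 121 N (up the incline)

The normal reaction is N = m g cos θ = 288.4 N.
For equilibrium along the incline the friction force must supply f = m g sin θ − P = 219.7 − 99 = 120.7 N (positive meaning up-slope).
Static friction can supply at most μ_s N = 135.6 N.
Since |120.7| ≤ 135.6 N, the toolbox remains in static equilibrium and friction takes exactly the required value.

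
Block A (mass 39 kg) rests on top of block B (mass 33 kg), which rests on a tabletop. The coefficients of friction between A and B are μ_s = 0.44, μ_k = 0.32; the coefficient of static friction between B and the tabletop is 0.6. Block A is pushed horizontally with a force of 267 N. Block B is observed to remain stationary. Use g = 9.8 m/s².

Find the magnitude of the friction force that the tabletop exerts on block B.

Normal force at the A–B interface: N₁ = m_A g = 382.2 N.
So the A–B interface can sustain at most μ_s N₁ = 168.2 N of static friction.
Since P = 267 N > 168.2 N, A slides on B; the A–B friction is kinetic: f₁ = μ_k N₁ = 0.32×382.2 = 122 N.
By Newton's third law B feels 122 N forward from A. With B stationary, the floor's static friction on B balances it: f₂ = 122 N (well within μ_s(m_A+m_B)g = 423.4 N).

f ≈ 122 N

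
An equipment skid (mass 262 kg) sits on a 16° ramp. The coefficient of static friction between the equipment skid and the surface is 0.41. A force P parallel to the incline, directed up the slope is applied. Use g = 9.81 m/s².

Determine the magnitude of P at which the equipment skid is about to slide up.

P ≈ 1720 N

At impending motion up the slope, friction acts down-slope at its limit: f = μ_s N.
P is parallel to the surface, so N = m g cos θ = 2470 N.
Along the incline: P = m g sin θ + μ_s N = 708 + 0.41×2470 = 1720 N.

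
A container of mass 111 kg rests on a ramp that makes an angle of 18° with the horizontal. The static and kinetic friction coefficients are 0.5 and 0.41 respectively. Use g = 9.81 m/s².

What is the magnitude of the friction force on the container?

Normal force: N = m g cos θ = 111 × 9.81 × cos 18° = 1036 N.
Along the slope the weight component is m g sin θ = 336.5 N; friction must supply exactly this, acting up-slope.
Maximum static friction available: μ_s N = 0.5 × 1036 = 517.8 N.
Since |336.5| ≤ 517.8 N, the container remains in static equilibrium and friction takes exactly the required value.

f ≈ 336 N (up the incline)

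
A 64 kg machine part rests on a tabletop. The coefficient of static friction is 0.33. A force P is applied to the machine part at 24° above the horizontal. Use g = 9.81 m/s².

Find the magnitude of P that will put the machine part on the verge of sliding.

N = m g − P sin α (the pull lifts the machine part).
At impending slip, P cos α = μ_s N = μ_s (m g − P sin α).
Solving: P (cos α + μ_s sin α) = μ_s m g → P = 0.33×628/(cos 24° + 0.33 sin 24°) = 207/1.048 = 198 N.

P ≈ 198 N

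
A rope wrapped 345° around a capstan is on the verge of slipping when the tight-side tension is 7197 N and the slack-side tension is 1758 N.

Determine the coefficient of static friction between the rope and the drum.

μ ≈ 0.234

T₂/T₁ = e^{μβ} → μ = ln(T₂/T₁)/β.
β = 345° = 6.021 rad.
μ = ln(7197/1758)/6.021 = ln(4.094)/6.021 = 0.234.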